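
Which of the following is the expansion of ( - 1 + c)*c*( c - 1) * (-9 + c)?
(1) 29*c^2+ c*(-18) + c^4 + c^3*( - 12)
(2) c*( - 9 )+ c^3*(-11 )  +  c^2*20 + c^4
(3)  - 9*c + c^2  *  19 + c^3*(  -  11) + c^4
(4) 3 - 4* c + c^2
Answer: 3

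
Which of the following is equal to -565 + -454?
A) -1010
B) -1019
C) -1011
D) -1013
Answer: B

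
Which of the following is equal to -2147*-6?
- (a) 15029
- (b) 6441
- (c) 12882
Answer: c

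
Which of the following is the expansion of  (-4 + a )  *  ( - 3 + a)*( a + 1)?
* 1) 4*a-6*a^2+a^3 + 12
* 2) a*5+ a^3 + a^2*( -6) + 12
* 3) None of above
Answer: 2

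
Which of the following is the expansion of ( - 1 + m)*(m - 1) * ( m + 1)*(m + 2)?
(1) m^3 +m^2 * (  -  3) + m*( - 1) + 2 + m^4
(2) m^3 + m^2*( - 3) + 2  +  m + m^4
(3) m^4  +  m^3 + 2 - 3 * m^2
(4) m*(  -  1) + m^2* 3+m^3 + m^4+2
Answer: 1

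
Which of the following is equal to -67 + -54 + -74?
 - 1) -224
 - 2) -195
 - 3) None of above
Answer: 2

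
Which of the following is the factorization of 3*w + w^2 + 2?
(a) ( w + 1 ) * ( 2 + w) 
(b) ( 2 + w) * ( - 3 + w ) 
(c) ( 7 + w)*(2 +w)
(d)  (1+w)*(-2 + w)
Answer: a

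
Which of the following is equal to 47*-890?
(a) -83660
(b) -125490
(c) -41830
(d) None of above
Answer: c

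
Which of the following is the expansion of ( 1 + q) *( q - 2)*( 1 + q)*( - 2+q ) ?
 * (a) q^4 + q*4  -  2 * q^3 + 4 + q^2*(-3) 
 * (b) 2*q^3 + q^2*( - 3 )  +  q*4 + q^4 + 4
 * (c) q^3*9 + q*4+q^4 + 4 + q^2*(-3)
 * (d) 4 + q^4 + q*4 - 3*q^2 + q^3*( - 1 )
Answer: a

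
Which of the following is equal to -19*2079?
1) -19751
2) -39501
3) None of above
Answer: 2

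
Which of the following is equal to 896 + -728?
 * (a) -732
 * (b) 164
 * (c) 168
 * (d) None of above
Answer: c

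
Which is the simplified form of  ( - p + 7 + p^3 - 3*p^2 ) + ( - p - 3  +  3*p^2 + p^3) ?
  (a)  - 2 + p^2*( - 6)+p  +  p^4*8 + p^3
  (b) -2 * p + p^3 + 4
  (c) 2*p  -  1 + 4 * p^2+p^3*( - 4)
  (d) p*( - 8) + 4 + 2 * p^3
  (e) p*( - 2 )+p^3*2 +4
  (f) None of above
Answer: e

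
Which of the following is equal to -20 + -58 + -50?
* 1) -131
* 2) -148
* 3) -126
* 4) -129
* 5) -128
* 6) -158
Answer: 5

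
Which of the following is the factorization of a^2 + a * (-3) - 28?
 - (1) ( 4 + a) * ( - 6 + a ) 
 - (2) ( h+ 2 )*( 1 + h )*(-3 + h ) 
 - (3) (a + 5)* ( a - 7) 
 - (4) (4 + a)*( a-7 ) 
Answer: 4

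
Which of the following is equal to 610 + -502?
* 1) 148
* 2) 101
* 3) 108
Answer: 3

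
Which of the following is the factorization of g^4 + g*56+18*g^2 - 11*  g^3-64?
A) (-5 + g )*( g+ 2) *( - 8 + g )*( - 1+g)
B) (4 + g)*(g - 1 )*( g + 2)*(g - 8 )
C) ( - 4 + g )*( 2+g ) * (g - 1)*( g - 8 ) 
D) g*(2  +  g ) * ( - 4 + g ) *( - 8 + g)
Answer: C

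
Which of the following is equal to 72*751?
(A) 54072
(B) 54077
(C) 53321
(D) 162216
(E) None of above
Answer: A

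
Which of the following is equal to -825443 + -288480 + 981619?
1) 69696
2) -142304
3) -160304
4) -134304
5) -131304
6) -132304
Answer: 6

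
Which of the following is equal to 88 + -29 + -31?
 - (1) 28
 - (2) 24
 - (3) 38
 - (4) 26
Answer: 1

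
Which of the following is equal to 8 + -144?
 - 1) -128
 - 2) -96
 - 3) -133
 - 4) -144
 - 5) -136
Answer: 5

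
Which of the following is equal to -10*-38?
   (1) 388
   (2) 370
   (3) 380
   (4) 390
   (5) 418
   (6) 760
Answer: 3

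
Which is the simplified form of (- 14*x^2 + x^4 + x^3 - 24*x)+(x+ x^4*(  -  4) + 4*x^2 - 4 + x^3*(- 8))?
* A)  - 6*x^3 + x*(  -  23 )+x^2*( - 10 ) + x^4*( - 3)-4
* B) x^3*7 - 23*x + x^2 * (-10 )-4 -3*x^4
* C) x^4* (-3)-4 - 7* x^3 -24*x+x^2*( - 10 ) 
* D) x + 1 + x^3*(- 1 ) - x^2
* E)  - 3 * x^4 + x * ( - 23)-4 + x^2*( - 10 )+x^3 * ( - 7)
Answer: E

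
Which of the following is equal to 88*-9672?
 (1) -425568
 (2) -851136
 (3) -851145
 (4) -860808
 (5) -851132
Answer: 2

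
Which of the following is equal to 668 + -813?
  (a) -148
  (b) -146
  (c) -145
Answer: c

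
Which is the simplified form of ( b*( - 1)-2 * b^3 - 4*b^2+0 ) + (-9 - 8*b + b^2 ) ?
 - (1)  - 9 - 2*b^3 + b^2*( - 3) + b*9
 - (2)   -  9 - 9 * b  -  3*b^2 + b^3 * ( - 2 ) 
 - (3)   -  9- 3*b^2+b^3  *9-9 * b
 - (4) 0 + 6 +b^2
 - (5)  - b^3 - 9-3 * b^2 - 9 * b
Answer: 2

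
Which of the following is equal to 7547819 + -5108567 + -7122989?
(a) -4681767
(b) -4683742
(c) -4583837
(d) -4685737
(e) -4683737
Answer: e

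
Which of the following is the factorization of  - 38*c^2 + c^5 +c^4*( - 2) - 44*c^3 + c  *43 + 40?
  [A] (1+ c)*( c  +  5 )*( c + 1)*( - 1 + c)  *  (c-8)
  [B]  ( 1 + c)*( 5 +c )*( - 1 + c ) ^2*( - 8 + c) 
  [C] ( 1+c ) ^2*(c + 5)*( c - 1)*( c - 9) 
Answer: A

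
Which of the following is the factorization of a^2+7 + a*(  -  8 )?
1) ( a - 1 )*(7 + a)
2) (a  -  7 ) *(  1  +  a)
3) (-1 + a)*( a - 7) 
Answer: 3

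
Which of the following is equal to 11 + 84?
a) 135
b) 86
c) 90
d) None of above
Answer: d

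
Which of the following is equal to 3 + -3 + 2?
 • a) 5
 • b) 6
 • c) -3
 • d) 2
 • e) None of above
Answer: d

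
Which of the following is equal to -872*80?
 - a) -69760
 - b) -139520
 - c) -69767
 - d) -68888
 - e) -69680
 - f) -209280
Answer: a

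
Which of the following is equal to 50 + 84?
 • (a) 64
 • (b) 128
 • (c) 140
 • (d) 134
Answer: d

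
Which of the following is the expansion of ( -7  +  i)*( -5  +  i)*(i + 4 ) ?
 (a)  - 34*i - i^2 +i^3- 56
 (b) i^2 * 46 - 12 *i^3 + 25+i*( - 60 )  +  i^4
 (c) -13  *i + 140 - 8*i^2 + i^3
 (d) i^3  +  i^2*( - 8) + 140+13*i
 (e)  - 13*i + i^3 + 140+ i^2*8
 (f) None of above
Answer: c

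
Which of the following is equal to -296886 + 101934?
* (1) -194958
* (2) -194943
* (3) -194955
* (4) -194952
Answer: 4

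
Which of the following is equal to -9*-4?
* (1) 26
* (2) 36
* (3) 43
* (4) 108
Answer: 2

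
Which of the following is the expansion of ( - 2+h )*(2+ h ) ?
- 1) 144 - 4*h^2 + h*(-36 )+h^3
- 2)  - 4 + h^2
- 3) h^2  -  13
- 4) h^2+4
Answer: 2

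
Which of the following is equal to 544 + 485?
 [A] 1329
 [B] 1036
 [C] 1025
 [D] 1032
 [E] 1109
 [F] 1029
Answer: F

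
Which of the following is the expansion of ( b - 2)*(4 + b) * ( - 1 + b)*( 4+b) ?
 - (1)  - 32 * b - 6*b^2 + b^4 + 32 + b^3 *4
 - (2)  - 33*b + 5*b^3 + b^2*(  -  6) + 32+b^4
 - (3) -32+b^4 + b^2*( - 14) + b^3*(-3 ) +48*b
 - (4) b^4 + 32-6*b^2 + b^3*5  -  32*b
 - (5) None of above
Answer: 4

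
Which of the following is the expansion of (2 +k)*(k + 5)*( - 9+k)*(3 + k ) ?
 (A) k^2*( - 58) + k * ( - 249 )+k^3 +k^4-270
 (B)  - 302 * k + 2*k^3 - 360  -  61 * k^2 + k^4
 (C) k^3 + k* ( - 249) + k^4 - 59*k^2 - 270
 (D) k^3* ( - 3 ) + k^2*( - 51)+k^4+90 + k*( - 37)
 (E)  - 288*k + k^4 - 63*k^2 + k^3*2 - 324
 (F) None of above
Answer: C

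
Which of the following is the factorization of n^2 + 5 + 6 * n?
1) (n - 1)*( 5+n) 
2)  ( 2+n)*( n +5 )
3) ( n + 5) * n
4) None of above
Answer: 4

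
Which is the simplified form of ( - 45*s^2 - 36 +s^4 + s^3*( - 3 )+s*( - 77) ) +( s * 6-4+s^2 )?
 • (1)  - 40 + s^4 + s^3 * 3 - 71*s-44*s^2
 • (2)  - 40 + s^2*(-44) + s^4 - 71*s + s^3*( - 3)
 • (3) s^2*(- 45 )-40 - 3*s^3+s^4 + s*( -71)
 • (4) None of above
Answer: 2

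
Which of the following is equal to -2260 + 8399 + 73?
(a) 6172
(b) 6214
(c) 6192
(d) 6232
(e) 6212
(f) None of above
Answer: e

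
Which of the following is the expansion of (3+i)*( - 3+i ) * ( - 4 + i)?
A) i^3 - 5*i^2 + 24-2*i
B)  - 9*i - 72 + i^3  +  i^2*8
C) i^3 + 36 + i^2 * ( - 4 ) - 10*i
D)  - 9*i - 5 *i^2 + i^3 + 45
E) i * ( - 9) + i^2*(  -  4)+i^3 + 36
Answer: E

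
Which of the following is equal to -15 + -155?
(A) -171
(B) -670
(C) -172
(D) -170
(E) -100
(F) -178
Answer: D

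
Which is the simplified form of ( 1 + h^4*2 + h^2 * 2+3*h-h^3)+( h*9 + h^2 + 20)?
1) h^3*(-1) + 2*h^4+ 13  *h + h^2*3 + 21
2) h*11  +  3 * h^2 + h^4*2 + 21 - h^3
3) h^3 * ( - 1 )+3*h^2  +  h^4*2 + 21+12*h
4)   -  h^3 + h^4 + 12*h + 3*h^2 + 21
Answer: 3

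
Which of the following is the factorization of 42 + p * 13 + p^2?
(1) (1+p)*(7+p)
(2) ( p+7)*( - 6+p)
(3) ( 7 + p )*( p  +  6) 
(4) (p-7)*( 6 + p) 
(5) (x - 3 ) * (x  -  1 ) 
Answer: 3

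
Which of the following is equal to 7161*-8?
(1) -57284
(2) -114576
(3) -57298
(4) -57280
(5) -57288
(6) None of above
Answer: 5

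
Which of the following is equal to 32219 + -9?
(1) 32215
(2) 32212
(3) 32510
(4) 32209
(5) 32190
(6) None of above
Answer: 6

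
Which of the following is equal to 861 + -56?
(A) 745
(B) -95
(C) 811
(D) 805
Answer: D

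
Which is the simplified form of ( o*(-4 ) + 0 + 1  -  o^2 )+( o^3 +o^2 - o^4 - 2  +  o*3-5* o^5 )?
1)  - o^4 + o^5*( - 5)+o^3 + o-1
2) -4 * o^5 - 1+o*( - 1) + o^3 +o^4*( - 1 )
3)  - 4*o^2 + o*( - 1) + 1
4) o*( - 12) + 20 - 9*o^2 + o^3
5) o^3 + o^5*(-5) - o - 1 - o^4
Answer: 5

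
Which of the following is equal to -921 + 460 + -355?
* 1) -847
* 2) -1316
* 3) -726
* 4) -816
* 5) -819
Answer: 4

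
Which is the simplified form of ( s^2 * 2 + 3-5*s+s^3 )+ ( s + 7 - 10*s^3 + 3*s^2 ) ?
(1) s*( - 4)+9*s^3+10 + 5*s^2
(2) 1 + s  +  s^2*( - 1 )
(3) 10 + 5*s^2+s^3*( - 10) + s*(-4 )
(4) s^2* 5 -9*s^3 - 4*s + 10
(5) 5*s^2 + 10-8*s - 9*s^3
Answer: 4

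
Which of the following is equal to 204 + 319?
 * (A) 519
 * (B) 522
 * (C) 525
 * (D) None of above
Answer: D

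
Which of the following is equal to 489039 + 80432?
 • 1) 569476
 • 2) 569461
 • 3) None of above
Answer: 3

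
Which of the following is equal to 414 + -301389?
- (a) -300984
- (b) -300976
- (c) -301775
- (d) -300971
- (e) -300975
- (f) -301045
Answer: e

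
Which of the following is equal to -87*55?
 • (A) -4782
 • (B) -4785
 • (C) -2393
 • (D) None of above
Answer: B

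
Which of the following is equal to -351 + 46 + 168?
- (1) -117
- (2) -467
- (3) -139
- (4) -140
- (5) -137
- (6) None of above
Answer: 5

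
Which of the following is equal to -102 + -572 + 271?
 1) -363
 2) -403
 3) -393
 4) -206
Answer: 2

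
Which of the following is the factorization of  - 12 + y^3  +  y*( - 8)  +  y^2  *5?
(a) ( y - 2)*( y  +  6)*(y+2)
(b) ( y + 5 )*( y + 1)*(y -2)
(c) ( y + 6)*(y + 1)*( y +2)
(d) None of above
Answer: d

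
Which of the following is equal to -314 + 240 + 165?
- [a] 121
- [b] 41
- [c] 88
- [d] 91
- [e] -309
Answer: d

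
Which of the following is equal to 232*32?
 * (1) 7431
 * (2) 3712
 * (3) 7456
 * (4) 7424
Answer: 4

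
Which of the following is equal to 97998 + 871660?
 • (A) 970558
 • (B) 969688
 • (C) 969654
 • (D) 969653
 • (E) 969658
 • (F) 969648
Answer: E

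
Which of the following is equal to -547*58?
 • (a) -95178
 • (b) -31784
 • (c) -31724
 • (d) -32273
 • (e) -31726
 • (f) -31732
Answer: e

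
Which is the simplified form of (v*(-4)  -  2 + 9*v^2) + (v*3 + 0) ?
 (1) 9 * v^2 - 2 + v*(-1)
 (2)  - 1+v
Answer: 1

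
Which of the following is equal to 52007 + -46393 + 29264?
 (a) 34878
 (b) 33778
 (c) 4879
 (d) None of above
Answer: a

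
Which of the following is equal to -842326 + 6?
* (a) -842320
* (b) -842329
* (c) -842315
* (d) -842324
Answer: a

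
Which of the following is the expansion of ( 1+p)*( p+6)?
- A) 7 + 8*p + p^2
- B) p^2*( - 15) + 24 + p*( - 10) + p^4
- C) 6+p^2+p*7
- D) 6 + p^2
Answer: C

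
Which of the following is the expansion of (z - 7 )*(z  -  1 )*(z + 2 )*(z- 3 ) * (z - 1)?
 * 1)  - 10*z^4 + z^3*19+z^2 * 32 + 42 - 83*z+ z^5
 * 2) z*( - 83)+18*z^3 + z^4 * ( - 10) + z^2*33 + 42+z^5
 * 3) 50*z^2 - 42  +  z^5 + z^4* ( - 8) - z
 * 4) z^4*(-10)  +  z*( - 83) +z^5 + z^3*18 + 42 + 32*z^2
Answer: 4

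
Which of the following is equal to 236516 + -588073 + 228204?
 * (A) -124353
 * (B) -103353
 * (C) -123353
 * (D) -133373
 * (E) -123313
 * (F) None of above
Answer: C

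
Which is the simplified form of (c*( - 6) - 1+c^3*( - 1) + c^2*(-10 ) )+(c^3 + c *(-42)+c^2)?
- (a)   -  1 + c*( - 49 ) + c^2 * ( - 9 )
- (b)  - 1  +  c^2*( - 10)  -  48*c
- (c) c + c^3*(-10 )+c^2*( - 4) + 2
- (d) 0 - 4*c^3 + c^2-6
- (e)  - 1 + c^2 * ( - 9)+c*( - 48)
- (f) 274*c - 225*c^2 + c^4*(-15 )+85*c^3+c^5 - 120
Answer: e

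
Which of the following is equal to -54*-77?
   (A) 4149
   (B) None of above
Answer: B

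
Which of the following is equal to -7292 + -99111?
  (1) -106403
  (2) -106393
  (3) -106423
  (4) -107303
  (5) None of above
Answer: 1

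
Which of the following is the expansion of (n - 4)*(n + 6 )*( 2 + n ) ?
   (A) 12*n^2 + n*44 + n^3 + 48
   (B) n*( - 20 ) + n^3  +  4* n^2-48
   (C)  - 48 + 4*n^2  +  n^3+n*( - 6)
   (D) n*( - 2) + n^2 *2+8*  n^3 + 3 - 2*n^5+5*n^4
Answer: B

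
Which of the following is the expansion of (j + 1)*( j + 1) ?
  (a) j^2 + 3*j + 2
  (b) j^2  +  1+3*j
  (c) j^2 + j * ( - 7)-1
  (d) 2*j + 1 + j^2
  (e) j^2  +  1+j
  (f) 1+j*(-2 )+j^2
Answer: d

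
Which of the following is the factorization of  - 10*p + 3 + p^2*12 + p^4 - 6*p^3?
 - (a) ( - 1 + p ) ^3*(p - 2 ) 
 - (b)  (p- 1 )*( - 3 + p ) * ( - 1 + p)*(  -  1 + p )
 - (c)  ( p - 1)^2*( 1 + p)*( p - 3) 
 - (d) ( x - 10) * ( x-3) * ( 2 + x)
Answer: b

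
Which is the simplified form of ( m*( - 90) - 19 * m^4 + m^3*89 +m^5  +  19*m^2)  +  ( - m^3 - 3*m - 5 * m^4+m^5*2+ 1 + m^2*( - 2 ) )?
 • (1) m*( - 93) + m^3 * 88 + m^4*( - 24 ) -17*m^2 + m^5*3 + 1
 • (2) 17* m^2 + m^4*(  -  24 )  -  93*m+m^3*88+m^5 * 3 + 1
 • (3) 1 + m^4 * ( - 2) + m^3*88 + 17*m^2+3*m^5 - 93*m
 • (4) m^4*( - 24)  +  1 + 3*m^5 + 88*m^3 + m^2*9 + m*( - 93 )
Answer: 2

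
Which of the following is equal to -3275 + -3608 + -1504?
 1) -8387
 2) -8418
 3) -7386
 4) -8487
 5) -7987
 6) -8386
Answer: 1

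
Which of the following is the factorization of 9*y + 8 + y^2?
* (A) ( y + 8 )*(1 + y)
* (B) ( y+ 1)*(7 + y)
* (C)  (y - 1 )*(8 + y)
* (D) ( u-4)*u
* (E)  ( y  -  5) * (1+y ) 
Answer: A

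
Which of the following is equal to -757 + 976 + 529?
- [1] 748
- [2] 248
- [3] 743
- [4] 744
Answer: 1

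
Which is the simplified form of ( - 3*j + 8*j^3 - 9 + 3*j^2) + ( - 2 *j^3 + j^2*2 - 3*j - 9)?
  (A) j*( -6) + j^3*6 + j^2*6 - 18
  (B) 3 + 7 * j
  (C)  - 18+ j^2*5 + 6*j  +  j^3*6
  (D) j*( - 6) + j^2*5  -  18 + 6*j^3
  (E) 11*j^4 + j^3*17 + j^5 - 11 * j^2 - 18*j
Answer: D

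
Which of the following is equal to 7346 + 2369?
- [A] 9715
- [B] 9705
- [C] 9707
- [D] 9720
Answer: A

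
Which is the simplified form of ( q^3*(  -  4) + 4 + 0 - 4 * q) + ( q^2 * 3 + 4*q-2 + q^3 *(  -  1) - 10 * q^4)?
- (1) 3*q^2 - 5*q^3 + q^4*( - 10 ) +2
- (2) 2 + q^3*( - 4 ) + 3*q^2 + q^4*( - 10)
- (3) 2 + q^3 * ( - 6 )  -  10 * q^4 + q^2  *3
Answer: 1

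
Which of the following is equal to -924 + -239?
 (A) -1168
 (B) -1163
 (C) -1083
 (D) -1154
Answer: B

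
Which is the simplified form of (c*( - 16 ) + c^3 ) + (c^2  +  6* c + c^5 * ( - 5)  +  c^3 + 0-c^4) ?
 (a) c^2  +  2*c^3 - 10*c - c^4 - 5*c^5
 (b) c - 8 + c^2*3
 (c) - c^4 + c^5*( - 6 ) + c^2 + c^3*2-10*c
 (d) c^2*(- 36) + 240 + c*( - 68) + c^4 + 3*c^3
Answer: a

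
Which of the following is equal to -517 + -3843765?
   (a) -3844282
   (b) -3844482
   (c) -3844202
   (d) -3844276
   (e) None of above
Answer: a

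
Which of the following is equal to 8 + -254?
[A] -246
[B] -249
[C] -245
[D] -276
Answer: A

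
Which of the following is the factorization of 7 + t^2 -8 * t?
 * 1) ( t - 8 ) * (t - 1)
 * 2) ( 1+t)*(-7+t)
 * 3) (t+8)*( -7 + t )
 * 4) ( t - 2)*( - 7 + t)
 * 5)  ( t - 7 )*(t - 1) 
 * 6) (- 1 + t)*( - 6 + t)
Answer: 5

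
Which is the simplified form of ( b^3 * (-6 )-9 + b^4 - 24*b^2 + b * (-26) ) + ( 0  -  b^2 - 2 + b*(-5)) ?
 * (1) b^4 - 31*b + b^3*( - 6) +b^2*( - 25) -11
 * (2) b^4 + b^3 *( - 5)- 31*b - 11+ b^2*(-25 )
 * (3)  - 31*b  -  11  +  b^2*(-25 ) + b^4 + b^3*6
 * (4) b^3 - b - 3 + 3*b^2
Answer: 1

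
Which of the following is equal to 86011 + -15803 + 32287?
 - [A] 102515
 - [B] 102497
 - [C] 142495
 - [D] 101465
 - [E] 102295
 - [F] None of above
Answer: F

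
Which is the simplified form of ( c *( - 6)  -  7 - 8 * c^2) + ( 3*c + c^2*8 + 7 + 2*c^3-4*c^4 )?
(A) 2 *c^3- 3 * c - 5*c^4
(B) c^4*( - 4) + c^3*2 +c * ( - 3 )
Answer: B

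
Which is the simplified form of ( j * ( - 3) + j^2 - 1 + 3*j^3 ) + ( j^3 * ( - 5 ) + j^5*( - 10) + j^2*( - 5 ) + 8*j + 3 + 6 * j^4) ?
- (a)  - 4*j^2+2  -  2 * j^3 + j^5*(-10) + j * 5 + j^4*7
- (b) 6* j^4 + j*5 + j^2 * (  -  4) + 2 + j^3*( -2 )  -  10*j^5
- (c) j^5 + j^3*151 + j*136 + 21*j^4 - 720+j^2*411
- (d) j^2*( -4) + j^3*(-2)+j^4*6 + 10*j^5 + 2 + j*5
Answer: b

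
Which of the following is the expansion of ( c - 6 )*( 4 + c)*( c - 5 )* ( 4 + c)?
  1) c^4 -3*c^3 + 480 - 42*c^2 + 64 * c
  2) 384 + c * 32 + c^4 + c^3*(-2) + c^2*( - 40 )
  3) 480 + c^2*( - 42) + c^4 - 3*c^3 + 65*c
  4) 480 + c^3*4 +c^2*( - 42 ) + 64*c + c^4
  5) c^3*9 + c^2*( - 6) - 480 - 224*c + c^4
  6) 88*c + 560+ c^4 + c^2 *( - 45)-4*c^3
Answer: 1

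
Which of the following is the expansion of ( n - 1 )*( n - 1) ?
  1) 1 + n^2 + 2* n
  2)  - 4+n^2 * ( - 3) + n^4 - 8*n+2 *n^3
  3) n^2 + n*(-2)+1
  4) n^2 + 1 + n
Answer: 3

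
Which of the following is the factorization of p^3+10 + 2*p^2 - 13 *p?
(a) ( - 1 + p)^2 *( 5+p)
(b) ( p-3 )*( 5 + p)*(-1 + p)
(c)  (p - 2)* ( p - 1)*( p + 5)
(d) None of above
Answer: c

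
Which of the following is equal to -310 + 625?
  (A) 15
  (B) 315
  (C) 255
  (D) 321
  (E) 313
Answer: B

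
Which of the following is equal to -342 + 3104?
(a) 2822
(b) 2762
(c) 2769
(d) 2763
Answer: b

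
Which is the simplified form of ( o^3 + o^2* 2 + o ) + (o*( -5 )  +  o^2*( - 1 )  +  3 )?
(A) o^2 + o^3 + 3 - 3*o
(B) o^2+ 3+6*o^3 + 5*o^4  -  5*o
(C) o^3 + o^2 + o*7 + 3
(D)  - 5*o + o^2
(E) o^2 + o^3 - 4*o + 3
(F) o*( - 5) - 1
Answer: E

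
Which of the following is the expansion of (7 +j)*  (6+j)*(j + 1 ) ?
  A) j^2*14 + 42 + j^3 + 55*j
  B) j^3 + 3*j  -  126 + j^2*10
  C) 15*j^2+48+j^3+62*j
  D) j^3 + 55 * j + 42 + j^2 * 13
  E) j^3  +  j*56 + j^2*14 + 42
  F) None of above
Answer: A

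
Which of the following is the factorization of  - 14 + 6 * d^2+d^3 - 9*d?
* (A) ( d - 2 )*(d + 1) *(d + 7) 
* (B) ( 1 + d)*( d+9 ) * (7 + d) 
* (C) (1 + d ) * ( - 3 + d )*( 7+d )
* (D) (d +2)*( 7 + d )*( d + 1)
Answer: A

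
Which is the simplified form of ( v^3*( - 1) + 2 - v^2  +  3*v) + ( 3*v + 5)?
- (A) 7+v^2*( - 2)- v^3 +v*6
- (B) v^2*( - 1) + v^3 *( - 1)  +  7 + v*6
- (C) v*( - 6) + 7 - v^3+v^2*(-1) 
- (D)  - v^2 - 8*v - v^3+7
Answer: B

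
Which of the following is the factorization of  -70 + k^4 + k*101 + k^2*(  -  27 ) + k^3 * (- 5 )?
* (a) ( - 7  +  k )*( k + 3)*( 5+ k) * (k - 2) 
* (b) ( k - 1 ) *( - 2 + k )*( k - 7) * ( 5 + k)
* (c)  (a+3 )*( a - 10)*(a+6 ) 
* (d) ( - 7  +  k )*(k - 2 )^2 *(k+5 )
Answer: b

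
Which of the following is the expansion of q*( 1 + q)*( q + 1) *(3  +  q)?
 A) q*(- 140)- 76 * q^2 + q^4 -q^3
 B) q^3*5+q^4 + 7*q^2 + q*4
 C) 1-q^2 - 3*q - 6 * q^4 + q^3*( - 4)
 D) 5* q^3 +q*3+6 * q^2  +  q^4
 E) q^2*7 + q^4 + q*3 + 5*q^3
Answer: E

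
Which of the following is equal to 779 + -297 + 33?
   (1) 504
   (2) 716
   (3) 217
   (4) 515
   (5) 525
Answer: 4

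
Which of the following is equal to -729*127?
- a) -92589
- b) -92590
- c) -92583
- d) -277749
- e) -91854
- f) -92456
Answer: c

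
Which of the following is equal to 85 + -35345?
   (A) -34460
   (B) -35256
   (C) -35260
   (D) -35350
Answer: C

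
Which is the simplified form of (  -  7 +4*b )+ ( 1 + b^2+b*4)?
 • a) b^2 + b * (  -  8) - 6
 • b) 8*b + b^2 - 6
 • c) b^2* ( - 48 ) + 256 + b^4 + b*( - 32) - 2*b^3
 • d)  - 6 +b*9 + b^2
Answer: b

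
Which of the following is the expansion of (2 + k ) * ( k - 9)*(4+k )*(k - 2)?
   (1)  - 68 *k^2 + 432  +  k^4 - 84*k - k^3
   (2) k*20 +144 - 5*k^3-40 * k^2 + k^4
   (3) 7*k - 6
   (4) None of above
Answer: 2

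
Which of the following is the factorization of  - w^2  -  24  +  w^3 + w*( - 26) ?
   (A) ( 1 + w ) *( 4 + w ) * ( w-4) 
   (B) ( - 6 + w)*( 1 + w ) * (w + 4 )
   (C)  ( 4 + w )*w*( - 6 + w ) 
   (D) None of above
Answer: B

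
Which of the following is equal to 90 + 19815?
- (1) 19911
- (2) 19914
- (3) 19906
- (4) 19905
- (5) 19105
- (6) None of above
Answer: 4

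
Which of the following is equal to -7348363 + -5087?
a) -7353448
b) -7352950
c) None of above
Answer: c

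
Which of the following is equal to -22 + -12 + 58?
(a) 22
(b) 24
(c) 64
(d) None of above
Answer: b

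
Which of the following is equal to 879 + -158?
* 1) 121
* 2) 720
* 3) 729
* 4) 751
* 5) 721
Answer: 5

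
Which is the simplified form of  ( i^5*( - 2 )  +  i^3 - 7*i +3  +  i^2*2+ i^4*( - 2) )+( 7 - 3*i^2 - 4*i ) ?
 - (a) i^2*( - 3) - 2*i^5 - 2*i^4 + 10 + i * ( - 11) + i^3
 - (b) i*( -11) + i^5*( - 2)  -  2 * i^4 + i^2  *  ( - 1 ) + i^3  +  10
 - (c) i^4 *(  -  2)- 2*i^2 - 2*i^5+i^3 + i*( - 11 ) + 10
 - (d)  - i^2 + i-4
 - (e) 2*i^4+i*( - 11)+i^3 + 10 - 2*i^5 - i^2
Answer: b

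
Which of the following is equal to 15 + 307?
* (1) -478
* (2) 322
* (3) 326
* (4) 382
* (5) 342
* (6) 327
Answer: 2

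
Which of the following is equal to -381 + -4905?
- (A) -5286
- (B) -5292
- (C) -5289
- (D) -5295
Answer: A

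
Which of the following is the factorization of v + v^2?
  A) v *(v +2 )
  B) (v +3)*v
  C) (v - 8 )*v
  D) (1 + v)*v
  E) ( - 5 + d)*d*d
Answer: D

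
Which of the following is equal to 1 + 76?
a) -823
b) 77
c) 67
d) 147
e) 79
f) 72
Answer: b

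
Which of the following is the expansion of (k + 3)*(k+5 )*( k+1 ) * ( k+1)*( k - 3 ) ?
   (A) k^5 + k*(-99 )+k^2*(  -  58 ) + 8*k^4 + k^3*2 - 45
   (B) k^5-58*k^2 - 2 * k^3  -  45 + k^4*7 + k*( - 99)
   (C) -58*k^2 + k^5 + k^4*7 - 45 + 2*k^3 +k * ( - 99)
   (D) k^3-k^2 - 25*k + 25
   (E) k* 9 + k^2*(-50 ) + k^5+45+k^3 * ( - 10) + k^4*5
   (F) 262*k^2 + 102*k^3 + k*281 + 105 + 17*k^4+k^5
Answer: C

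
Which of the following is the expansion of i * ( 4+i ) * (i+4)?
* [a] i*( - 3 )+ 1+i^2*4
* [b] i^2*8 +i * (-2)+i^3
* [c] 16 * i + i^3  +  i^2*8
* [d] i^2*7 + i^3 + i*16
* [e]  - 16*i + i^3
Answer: c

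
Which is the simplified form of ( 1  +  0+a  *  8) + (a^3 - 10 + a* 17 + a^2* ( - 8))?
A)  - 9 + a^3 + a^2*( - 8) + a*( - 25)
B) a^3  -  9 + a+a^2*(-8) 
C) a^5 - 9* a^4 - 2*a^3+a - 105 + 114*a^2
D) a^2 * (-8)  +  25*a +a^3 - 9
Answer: D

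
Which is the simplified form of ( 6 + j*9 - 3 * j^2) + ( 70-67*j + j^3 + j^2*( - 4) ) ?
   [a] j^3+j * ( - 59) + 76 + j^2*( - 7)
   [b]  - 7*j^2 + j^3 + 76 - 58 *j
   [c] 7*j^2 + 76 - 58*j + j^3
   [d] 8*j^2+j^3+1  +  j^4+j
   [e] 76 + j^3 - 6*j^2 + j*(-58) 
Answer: b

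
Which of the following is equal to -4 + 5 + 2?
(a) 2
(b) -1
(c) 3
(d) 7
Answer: c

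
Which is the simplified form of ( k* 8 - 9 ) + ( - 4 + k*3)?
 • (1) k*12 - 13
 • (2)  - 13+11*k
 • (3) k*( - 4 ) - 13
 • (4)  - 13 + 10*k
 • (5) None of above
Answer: 2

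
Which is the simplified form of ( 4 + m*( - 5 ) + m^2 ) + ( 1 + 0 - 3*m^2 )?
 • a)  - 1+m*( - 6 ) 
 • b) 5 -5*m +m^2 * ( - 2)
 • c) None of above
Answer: b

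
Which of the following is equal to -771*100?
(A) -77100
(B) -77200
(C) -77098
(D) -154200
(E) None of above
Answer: A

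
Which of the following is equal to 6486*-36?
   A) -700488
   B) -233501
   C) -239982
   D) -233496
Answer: D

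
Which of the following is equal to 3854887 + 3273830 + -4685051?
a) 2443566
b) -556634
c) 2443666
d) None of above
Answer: c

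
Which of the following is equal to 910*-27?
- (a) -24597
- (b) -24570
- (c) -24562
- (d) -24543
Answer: b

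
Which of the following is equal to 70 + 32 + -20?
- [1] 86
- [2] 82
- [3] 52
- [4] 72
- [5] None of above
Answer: 2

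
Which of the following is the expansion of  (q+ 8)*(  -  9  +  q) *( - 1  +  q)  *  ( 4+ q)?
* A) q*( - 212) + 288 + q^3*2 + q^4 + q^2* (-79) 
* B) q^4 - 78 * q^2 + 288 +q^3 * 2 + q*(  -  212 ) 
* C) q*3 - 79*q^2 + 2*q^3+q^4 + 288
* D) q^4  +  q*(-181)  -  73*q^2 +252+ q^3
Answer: A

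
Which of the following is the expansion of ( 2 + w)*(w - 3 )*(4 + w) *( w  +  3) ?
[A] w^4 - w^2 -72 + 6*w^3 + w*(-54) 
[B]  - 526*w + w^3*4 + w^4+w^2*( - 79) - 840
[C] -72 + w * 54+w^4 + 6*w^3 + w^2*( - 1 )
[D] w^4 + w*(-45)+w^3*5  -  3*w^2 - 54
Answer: A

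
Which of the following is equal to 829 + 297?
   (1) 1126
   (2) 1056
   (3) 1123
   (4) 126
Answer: 1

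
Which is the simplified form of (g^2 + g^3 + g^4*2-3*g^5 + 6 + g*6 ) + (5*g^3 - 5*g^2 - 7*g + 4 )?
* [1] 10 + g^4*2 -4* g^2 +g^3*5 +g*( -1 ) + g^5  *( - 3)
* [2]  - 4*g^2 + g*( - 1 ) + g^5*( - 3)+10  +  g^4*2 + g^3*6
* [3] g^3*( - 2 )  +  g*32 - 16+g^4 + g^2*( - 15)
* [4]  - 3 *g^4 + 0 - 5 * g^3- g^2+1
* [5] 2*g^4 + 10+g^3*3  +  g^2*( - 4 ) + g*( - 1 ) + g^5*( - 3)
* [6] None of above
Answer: 2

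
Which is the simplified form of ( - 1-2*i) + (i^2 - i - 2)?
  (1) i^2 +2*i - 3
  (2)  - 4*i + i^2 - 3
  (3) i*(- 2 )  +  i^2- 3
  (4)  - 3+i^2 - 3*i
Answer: 4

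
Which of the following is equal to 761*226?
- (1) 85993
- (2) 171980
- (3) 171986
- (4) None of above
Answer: 3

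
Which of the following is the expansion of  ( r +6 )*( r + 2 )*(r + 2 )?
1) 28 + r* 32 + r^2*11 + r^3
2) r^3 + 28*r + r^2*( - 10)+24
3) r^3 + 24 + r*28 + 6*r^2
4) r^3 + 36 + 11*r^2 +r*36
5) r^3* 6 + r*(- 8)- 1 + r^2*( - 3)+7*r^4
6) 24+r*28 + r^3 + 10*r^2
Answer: 6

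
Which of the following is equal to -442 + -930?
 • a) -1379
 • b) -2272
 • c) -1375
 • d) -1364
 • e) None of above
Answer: e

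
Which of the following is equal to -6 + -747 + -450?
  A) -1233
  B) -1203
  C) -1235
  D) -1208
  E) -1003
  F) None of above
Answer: B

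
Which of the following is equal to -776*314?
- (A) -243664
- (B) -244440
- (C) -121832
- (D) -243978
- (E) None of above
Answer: A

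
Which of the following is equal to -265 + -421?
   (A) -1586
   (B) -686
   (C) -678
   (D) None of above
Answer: B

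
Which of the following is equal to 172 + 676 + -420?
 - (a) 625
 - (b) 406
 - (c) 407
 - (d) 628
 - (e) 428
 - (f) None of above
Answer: e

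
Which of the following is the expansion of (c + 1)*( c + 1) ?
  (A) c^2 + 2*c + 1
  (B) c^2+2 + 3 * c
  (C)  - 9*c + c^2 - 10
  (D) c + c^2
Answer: A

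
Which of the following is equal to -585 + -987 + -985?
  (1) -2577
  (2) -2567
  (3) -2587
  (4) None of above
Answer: 4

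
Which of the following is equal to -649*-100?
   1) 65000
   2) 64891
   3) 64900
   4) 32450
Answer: 3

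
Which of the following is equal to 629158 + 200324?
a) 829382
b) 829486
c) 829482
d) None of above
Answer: c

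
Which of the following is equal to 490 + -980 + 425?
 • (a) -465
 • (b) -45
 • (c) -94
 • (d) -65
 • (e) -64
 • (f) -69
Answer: d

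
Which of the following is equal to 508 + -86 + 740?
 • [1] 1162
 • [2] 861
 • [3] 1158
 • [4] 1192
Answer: 1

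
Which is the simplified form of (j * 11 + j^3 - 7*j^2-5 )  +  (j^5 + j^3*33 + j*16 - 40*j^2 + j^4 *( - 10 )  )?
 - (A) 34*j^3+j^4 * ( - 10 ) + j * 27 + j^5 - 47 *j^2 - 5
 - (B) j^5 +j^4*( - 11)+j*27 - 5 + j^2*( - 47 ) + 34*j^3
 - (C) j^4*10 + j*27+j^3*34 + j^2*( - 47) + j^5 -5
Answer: A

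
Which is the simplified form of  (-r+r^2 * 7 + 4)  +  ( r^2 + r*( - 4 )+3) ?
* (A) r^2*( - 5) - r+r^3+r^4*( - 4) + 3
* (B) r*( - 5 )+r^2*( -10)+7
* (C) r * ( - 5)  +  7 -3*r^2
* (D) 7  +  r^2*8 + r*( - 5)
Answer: D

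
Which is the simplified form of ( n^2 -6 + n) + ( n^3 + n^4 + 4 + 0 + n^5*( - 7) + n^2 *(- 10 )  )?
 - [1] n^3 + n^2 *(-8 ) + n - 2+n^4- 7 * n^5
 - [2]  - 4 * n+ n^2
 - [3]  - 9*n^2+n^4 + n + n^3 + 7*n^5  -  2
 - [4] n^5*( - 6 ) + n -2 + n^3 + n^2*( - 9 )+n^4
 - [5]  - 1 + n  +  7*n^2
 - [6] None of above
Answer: 6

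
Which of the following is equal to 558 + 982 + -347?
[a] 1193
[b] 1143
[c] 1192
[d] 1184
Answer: a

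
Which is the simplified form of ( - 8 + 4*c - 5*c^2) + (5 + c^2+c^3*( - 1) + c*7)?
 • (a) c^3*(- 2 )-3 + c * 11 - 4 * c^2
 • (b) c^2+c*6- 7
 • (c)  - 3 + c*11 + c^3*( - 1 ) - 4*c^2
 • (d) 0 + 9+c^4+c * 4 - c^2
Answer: c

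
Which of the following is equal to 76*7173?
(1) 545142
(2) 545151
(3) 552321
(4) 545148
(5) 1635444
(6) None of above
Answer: 4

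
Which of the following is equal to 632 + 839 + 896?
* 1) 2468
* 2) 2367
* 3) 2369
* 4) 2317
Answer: 2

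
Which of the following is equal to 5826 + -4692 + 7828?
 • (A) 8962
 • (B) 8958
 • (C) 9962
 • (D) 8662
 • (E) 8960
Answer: A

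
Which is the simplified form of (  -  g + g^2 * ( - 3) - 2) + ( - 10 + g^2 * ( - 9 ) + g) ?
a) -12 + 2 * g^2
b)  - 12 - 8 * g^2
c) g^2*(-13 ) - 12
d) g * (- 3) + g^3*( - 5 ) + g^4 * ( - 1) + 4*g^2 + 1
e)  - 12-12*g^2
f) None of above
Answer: e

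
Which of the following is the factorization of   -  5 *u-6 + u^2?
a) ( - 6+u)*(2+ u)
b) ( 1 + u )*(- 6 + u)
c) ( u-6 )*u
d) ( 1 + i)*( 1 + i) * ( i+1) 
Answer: b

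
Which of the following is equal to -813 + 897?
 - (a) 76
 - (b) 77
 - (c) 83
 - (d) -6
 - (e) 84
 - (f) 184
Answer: e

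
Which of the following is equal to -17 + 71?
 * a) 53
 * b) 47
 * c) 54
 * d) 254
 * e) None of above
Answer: c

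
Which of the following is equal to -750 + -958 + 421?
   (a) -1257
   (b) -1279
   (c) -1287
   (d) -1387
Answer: c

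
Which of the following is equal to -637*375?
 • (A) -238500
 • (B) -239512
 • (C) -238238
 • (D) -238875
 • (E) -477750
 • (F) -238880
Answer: D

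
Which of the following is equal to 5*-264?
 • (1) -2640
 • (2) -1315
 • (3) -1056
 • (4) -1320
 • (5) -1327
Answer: 4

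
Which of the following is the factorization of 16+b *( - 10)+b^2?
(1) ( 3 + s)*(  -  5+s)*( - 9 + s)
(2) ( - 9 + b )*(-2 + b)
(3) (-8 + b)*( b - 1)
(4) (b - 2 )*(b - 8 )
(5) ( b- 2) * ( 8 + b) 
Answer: 4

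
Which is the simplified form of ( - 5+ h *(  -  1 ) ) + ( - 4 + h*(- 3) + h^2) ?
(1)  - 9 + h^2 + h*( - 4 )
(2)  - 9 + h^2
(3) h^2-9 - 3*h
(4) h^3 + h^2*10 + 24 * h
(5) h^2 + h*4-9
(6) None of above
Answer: 1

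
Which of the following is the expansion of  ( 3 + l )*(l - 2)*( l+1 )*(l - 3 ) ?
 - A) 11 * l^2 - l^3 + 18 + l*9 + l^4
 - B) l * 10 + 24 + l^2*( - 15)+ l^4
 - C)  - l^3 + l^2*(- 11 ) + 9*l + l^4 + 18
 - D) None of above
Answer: C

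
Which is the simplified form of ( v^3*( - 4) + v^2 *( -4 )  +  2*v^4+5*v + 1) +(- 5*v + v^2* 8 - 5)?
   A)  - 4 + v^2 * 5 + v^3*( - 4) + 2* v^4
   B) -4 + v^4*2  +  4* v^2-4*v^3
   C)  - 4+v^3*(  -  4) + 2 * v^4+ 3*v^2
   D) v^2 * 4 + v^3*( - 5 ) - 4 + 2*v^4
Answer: B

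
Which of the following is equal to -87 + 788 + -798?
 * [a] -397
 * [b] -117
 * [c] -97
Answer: c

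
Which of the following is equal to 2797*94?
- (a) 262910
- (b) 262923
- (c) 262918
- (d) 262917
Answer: c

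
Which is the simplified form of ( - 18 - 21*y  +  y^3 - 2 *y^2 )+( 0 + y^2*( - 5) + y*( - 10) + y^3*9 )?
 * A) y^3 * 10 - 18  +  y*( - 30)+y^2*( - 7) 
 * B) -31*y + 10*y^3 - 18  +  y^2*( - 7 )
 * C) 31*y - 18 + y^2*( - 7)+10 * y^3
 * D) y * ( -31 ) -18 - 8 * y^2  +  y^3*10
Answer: B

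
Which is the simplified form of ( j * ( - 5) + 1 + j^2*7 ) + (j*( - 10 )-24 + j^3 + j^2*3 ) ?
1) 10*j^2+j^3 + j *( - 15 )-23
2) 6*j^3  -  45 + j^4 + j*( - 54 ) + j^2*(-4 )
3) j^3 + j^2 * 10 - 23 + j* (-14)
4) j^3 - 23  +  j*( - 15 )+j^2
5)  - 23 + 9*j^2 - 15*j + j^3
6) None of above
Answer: 1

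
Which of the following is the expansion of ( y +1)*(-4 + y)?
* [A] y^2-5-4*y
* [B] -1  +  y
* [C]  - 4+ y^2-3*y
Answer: C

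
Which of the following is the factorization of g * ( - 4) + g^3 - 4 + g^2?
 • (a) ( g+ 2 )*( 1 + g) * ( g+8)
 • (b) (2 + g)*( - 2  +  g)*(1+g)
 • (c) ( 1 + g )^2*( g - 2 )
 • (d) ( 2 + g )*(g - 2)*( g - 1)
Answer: b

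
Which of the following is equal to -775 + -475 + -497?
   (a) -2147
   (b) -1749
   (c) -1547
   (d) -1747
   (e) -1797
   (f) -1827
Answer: d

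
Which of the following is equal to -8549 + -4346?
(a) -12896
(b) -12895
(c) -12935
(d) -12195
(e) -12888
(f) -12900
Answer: b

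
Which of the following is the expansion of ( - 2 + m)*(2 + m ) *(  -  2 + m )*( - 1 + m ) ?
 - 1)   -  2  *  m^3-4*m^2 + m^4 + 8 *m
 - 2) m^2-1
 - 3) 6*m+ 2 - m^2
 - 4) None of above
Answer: 4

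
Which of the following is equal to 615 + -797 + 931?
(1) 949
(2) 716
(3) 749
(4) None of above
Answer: 3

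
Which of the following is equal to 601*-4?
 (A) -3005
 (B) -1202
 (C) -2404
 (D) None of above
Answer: C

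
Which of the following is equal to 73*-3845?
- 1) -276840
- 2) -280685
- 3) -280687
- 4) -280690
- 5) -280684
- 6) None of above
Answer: 2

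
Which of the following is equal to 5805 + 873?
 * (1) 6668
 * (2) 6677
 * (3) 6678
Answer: 3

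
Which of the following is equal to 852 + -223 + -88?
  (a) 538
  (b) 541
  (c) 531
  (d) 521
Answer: b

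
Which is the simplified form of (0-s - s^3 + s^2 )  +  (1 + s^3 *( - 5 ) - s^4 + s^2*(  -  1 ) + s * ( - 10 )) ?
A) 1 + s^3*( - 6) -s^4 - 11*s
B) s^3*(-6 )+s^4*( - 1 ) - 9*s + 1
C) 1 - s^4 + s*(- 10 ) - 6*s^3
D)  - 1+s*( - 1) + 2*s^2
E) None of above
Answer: A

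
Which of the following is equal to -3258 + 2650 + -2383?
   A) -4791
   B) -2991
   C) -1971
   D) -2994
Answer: B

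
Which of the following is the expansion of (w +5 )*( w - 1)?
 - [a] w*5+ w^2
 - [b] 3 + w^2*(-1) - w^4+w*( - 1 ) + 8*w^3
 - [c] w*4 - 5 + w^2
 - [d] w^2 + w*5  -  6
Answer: c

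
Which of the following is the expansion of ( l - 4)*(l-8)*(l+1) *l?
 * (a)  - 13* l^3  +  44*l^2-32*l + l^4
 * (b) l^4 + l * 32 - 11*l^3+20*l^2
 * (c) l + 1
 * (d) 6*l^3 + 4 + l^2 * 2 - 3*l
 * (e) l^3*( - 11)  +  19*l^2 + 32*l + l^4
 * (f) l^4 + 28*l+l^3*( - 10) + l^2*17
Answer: b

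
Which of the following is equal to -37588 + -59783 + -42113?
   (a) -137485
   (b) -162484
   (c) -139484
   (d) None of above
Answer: c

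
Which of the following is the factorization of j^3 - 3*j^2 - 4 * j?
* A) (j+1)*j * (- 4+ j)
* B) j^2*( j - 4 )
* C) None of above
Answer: A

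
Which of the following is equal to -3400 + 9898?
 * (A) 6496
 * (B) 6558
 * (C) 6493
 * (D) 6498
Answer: D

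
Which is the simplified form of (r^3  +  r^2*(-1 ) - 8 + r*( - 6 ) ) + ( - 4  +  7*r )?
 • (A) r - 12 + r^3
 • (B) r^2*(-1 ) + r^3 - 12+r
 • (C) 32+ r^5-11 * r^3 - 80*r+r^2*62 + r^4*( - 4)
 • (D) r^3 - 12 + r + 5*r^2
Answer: B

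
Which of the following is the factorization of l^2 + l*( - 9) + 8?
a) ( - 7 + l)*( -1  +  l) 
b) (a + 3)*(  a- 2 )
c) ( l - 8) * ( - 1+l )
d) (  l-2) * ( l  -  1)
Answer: c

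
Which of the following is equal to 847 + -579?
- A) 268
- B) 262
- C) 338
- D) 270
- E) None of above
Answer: A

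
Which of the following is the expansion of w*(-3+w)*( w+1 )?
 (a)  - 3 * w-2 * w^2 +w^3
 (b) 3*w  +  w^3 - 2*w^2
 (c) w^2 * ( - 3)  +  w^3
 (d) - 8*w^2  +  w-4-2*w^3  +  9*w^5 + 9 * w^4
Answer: a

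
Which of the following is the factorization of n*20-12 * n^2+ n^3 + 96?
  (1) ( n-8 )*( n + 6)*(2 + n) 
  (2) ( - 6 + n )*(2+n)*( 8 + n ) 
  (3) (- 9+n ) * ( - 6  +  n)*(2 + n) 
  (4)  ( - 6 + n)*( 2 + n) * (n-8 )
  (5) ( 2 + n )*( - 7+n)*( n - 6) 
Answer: 4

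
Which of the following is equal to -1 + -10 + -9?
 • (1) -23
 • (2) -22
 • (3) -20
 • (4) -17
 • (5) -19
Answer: 3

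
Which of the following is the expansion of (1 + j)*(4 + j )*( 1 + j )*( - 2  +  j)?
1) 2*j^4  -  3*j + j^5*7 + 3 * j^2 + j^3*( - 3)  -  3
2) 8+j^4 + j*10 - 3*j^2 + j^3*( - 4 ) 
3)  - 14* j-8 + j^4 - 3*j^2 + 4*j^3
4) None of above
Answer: 3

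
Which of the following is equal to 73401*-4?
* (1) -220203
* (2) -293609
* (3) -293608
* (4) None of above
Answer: 4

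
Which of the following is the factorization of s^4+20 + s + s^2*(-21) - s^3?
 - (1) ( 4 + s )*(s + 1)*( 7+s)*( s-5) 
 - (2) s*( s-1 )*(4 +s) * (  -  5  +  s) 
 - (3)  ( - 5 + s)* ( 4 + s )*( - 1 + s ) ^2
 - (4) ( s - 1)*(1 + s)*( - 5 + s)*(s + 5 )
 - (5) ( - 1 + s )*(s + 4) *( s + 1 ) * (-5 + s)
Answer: 5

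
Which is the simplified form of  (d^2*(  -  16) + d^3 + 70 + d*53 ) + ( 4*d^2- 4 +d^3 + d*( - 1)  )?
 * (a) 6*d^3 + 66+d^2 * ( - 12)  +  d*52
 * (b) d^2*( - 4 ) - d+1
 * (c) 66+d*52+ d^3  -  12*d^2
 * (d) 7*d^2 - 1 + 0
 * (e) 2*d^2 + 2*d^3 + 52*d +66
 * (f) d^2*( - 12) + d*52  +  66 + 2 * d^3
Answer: f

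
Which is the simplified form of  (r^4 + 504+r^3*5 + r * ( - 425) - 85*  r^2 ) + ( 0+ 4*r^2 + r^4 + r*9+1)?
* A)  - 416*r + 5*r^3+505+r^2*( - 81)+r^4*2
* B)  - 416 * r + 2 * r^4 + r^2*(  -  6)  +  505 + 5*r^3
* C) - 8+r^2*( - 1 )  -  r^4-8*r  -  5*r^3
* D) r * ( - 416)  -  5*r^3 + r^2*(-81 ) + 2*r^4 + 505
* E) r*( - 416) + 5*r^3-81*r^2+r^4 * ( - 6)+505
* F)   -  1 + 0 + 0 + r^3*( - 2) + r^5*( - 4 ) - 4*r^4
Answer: A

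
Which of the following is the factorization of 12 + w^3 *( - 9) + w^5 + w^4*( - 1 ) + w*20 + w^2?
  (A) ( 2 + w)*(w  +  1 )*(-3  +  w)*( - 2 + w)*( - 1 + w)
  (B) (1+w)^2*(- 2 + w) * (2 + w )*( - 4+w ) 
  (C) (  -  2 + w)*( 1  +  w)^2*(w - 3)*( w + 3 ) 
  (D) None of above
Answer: D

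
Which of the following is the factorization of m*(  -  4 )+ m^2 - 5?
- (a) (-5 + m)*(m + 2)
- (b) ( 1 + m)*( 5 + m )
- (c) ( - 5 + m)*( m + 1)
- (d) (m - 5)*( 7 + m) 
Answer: c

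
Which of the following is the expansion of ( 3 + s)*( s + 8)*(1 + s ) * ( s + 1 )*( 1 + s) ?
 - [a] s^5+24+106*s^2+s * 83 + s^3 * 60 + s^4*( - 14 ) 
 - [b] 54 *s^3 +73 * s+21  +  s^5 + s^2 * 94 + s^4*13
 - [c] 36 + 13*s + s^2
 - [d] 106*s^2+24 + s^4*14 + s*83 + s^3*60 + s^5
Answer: d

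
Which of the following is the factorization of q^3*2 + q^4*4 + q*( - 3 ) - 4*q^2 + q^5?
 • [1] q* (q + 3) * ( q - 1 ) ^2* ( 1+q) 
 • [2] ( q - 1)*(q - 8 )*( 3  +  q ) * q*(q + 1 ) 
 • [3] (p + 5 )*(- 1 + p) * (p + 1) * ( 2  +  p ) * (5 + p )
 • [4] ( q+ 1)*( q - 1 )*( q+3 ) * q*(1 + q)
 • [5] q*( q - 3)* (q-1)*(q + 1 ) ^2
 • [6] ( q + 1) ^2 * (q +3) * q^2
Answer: 4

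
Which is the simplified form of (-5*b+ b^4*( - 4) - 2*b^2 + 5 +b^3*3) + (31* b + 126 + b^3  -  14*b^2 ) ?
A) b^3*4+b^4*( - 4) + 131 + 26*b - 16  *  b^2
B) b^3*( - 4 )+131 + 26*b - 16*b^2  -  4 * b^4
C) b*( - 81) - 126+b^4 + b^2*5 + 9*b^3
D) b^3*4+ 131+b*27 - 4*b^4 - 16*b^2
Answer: A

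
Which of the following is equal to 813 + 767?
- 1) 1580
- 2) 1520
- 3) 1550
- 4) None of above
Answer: 1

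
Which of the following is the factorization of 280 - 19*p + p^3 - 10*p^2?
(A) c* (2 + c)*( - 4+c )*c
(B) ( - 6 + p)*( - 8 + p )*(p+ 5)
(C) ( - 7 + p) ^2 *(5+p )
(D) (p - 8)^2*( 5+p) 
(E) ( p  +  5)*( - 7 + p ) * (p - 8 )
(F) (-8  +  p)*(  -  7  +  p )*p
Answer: E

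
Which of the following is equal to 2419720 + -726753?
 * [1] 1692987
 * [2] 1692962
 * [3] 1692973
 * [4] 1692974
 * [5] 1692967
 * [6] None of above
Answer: 5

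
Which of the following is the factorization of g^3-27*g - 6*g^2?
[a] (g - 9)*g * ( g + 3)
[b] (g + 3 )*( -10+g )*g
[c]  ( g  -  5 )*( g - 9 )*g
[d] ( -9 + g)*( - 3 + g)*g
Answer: a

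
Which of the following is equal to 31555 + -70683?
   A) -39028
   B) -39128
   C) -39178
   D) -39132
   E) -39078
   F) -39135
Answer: B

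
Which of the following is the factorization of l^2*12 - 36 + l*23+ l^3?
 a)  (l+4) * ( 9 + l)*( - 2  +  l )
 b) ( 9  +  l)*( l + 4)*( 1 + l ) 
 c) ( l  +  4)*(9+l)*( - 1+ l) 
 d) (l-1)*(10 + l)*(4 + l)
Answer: c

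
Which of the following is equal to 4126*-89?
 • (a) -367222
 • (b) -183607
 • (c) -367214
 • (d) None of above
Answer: c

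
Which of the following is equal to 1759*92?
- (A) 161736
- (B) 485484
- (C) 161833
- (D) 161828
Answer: D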